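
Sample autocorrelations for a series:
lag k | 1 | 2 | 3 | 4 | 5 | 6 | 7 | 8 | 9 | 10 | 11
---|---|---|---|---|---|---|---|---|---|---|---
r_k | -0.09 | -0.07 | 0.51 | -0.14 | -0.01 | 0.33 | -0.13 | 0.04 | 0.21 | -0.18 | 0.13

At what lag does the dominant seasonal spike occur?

3

The largest autocorrelation is r_3 = 0.51, with weaker echoes at lags 6 (0.33) and 9 (0.21); the remaining lags stay at or below 0.13.
The dominant spike at lag 3 indicates a seasonal period of 3.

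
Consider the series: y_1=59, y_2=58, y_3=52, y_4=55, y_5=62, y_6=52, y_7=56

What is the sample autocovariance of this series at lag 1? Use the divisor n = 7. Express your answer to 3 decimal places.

Mean ȳ = (59 + 58 + 52 + 55 + 62 + 52 + 56)/7 = 56.2857
Deviations: 2.7143, 1.7143, -4.2857, -1.2857, 5.7143, -4.2857, -0.2857
Σ_{t=1}^{6}(y_t−ȳ)(y_{t+1}−ȳ) = -27.7959
γ_1 = -27.7959 / 7 = -3.971

-3.971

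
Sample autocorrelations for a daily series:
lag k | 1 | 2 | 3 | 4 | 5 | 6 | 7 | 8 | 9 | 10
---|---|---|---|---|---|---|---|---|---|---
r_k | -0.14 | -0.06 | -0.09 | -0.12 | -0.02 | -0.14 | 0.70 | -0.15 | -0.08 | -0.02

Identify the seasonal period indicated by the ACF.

7

The largest autocorrelation is r_7 = 0.70; the remaining lags stay at or below -0.02.
The dominant spike at lag 7 indicates a seasonal period of 7.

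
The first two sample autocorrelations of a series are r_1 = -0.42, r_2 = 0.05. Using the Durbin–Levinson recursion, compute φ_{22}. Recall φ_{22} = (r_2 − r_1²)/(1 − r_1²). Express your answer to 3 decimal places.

φ_{22} = (r_2 − r_1²) / (1 − r_1²)
r_1² = (-0.42)² = 0.1764
Numerator = 0.05 − 0.1764 = -0.1264; denominator = 1 − 0.1764 = 0.8236
φ_{22} = -0.1264 / 0.8236 = -0.153

-0.153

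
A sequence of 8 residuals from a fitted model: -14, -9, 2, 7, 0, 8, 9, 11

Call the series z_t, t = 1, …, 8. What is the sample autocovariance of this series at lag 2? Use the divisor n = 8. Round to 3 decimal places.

Mean z̄ = (-14 − 9 + 2 + 7 + 0 + 8 + 9 + 11)/8 = 1.7500
Σ_{t=1}^{6}(z_t−z̄)(z_{t+2}−z̄) = 17.1250
γ_2 = 17.1250 / 8 = 2.141

2.141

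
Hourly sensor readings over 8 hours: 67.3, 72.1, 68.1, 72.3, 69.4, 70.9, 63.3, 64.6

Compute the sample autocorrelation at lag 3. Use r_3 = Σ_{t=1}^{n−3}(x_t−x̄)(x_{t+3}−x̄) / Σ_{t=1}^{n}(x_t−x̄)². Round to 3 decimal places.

Mean x̄ = (67.3 + 72.1 + 68.1 + 72.3 + 69.4 + 70.9 + 63.3 + 64.6)/8 = 68.5000
Numerator Σ_{t=1}^{5}(x_t−x̄)(x_{t+3}−x̄) = -25.5500
Denominator Σ(x_t−x̄)² = 77.8200
r_3 = -25.5500 / 77.8200 = -0.328

-0.328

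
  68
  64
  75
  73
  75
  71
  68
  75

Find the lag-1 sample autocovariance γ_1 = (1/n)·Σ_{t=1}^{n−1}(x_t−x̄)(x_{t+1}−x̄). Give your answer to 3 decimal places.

Mean x̄ = (68 + 64 + 75 + 73 + 75 + 71 + 68 + 75)/8 = 71.1250
Σ_{t=1}^{7}(x_t−x̄)(x_{t+1}−x̄) = -3.0156
γ_1 = -3.0156 / 8 = -0.377

-0.377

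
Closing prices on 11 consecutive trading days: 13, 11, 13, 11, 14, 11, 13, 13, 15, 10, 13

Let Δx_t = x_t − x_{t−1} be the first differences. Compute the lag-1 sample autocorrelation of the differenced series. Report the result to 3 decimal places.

First differences Δx: -2, 2, -2, 3, -3, 2, 0, 2, -5, 3
Mean of differences = 0.0000
Numerator Σ(Δx_t−Δx̄)(Δx_{t+1}−Δx̄) = -54.0000
Denominator Σ(Δx_t−Δx̄)² = 72.0000
r_1(Δx) = -54.0000 / 72.0000 = -0.750

-0.750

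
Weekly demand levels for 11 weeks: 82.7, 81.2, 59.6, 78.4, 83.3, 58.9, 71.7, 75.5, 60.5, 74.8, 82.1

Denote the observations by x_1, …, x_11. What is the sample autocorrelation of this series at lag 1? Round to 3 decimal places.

-0.226

Mean x̄ = (82.7 + 81.2 + 59.6 + 78.4 + 83.3 + 58.9 + 71.7 + 75.5 + 60.5 + 74.8 + 82.1)/11 = 73.5182
Numerator Σ_{t=1}^{10}(x_t−x̄)(x_{t+1}−x̄) = -208.0803
Denominator Σ(x_t−x̄)² = 922.2364
r_1 = -208.0803 / 922.2364 = -0.226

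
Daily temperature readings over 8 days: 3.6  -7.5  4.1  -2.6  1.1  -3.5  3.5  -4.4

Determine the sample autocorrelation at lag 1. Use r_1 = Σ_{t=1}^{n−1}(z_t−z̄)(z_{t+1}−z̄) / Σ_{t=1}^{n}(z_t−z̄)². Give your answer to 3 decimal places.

Mean z̄ = (3.6 − 7.5 + 4.1 − 2.6 + 1.1 − 3.5 + 3.5 − 4.4)/8 = -0.7125
Deviations from mean: 4.3125, -6.7875, 4.8125, -1.8875, 1.8125, -2.7875, 4.2125, -3.6875
Numerator Σ_{t=1}^{7}(z_t−z̄)(z_{t+1}−z̄) = -106.7689
Denominator Σ(z_t−z̄)² = 133.7888
r_1 = -106.7689 / 133.7888 = -0.798

-0.798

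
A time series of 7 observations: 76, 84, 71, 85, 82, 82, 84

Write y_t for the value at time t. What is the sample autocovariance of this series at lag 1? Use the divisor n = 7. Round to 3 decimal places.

-11.087

Mean ȳ = (76 + 84 + 71 + 85 + 82 + 82 + 84)/7 = 80.5714
Σ_{t=1}^{6}(y_t−ȳ)(y_{t+1}−ȳ) = -77.6122
γ_1 = -77.6122 / 7 = -11.087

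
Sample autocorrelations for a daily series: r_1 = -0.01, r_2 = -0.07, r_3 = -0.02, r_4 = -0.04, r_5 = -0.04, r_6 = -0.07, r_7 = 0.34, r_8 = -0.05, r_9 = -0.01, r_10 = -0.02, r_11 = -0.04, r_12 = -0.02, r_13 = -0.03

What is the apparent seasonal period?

7

The largest autocorrelation is r_7 = 0.34; the remaining lags stay at or below -0.01.
The dominant spike at lag 7 indicates a seasonal period of 7.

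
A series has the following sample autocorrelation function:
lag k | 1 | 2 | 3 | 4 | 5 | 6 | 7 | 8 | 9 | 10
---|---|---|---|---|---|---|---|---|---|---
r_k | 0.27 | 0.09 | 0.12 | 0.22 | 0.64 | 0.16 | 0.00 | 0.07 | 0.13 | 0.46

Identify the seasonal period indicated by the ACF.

5

The largest autocorrelation is r_5 = 0.64, with a weaker echo at lag 10 (0.46); the remaining lags stay at or below 0.27. The elevated value at lag 1 (0.27), dropping to 0.09 at lag 2, reflects decaying short-term dependence rather than seasonality.
The dominant spike at lag 5 indicates a seasonal period of 5.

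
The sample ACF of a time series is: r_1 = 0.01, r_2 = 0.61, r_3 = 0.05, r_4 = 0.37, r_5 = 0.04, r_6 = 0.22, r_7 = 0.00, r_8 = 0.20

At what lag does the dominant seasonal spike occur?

2

The largest autocorrelation is r_2 = 0.61, with weaker echoes at lags 4 (0.37), 6 (0.22) and 8 (0.20); the remaining lags stay at or below 0.05.
The dominant spike at lag 2 indicates a seasonal period of 2.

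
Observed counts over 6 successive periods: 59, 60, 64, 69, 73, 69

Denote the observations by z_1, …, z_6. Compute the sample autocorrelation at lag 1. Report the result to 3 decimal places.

0.583

Mean z̄ = (59 + 60 + 64 + 69 + 73 + 69)/6 = 65.6667
Deviations from mean: -6.6667, -5.6667, -1.6667, 3.3333, 7.3333, 3.3333
Numerator Σ_{t=1}^{5}(z_t−z̄)(z_{t+1}−z̄) = 90.5556
Denominator Σ(z_t−z̄)² = 155.3333
r_1 = 90.5556 / 155.3333 = 0.583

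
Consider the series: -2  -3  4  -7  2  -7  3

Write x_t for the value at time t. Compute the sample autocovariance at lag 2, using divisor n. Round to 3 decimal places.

10.070

Mean x̄ = (-2 − 3 + 4 − 7 + 2 − 7 + 3)/7 = -1.4286
Σ_{t=1}^{5}(x_t−x̄)(x_{t+2}−x̄) = 70.4898
γ_2 = 70.4898 / 7 = 10.070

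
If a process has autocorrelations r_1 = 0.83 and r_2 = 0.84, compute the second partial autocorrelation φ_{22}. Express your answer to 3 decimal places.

φ_{22} = (r_2 − r_1²) / (1 − r_1²)
r_1² = (0.83)² = 0.6889
Numerator = 0.84 − 0.6889 = 0.1511; denominator = 1 − 0.6889 = 0.3111
φ_{22} = 0.1511 / 0.3111 = 0.486

0.486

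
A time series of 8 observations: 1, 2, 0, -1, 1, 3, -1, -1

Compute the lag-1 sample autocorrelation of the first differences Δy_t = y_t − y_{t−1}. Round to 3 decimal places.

First differences Δy: 1, -2, -1, 2, 2, -4, 0
Mean of differences = -0.2857
Numerator Σ(Δy_t−Δȳ)(Δy_{t+1}−Δȳ) = -6.9388
Denominator Σ(Δy_t−Δȳ)² = 29.4286
r_1(Δy) = -6.9388 / 29.4286 = -0.236

-0.236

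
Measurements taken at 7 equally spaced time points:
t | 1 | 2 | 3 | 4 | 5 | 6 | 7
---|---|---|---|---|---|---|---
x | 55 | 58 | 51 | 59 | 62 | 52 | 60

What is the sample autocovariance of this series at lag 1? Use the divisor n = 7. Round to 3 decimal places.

-7.277

Mean x̄ = (55 + 58 + 51 + 59 + 62 + 52 + 60)/7 = 56.7143
Deviations: -1.7143, 1.2857, -5.7143, 2.2857, 5.2857, -4.7143, 3.2857
Σ_{t=1}^{6}(x_t−x̄)(x_{t+1}−x̄) = -50.9388
γ_1 = -50.9388 / 7 = -7.277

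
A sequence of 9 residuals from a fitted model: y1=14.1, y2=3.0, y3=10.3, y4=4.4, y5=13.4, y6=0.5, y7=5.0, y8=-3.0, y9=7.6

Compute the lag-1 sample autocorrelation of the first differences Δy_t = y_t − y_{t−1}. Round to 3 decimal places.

First differences Δy: -11.1, 7.3, -5.9, 9.0, -12.9, 4.5, -8.0, 10.6
Mean of differences = -0.8125
Numerator Σ(Δy_t−Δȳ)(Δy_{t+1}−Δȳ) = -477.6852
Denominator Σ(Δy_t−Δȳ)² = 650.0488
r_1(Δy) = -477.6852 / 650.0488 = -0.735

-0.735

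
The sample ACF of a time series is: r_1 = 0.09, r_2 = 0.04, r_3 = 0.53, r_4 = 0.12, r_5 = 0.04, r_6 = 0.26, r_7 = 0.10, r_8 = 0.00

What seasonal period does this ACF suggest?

3

The largest autocorrelation is r_3 = 0.53, with a weaker echo at lag 6 (0.26); the remaining lags stay at or below 0.12.
The dominant spike at lag 3 indicates a seasonal period of 3.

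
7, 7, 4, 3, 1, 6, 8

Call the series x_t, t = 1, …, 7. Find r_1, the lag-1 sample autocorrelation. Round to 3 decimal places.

Mean x̄ = (7 + 7 + 4 + 3 + 1 + 6 + 8)/7 = 5.1429
Numerator Σ_{t=1}^{6}(x_t−x̄)(x_{t+1}−x̄) = 11.5510
Denominator Σ(x_t−x̄)² = 38.8571
r_1 = 11.5510 / 38.8571 = 0.297

0.297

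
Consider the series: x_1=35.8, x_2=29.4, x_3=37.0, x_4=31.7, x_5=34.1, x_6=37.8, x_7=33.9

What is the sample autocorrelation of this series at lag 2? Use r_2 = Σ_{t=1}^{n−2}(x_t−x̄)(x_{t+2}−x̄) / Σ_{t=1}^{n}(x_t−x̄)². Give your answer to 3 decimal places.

0.137

Mean x̄ = (35.8 + 29.4 + 37.0 + 31.7 + 34.1 + 37.8 + 33.9)/7 = 34.2429
Deviations from mean: 1.5571, -4.8429, 2.7571, -2.5429, -0.1429, 3.5571, -0.3429
Numerator Σ_{t=1}^{5}(x_t−x̄)(x_{t+2}−x̄) = 7.2178
Denominator Σ(x_t−x̄)² = 52.7371
r_2 = 7.2178 / 52.7371 = 0.137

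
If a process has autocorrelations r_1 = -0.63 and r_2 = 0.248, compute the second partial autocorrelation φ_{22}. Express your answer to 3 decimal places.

-0.247

φ_{22} = (r_2 − r_1²) / (1 − r_1²)
r_1² = (-0.63)² = 0.3969
Numerator = 0.248 − 0.3969 = -0.1489; denominator = 1 − 0.3969 = 0.6031
φ_{22} = -0.1489 / 0.6031 = -0.247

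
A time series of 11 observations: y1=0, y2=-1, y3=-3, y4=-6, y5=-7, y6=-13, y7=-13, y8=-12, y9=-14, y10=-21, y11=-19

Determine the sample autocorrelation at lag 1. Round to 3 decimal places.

0.707

Mean ȳ = (0 − 1 − 3 − 6 − 7 − 13 − 13 − 12 − 14 − 21 − 19)/11 = -9.9091
Numerator Σ_{t=1}^{10}(y_t−ȳ)(y_{t+1}−ȳ) = 349.9917
Denominator Σ(y_t−ȳ)² = 494.9091
r_1 = 349.9917 / 494.9091 = 0.707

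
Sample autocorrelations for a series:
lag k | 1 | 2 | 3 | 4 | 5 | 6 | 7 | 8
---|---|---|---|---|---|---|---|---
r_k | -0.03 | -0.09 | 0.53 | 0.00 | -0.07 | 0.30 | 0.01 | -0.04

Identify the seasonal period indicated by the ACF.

The largest autocorrelation is r_3 = 0.53, with a weaker echo at lag 6 (0.30); the remaining lags stay at or below 0.01.
The dominant spike at lag 3 indicates a seasonal period of 3.

3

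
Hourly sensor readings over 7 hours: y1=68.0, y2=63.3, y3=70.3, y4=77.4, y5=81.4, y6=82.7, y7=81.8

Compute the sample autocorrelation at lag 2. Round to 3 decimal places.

Mean ȳ = (68.0 + 63.3 + 70.3 + 77.4 + 81.4 + 82.7 + 81.8)/7 = 74.9857
Deviations from mean: -6.9857, -11.6857, -4.6857, 2.4143, 6.4143, 7.7143, 6.8143
Σ(y_t−ȳ)(y_{t+2}−ȳ) = (32.7331) + (-28.2127) + (-30.0555) + (18.6245) + (43.7088) = 36.7982
Denominator Σ(y_t−ȳ)² = 360.2286
r_2 = 36.7982 / 360.2286 = 0.102

0.102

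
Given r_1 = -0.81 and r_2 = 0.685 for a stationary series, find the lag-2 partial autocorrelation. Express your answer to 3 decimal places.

0.084

φ_{22} = (r_2 − r_1²) / (1 − r_1²)
r_1² = (-0.81)² = 0.6561
Numerator = 0.685 − 0.6561 = 0.0289; denominator = 1 − 0.6561 = 0.3439
φ_{22} = 0.0289 / 0.3439 = 0.084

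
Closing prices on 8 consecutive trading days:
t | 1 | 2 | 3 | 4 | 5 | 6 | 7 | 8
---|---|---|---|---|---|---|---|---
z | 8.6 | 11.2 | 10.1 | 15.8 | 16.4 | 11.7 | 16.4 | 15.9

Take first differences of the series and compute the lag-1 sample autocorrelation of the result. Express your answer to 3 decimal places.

First differences Δz: 2.6, -1.1, 5.7, 0.6, -4.7, 4.7, -0.5
Mean of differences = 1.0429
Numerator Σ(Δz_t−Δz̄)(Δz_{t+1}−Δz̄) = -39.4804
Denominator Σ(Δz_t−Δz̄)² = 77.6371
r_1(Δz) = -39.4804 / 77.6371 = -0.509

-0.509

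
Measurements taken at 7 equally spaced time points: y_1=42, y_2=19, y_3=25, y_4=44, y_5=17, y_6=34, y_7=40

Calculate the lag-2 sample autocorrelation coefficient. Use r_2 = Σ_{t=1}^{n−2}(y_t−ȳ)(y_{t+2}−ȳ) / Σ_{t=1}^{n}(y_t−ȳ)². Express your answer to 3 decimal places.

-0.294

Mean ȳ = (42 + 19 + 25 + 44 + 17 + 34 + 40)/7 = 31.5714
Deviations from mean: 10.4286, -12.5714, -6.5714, 12.4286, -14.5714, 2.4286, 8.4286
Σ(y_t−ȳ)(y_{t+2}−ȳ) = (-68.5306) + (-156.2449) + (95.7551) + (30.1837) + (-122.8163) = -221.6531
Denominator Σ(y_t−ȳ)² = 753.7143
r_2 = -221.6531 / 753.7143 = -0.294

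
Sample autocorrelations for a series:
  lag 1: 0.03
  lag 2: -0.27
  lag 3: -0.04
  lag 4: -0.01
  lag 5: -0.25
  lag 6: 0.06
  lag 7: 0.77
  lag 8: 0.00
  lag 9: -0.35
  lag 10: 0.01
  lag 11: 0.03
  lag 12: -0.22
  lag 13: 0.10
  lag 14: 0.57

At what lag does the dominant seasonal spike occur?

7

The largest autocorrelation is r_7 = 0.77, with a weaker echo at lag 14 (0.57); the remaining lags stay at or below 0.10.
The dominant spike at lag 7 indicates a seasonal period of 7.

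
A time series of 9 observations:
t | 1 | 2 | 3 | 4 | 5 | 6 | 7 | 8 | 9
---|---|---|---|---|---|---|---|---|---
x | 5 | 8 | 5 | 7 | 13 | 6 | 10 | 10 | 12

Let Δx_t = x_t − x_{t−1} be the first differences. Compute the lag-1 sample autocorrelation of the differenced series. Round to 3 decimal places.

First differences Δx: 3, -3, 2, 6, -7, 4, 0, 2
Mean of differences = 0.8750
Numerator Σ(Δx_t−Δx̄)(Δx_{t+1}−Δx̄) = -75.5156
Denominator Σ(Δx_t−Δx̄)² = 120.8750
r_1(Δx) = -75.5156 / 120.8750 = -0.625

-0.625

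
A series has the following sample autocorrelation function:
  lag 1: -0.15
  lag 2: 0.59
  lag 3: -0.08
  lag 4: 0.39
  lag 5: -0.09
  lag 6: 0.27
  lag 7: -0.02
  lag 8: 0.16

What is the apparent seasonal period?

The largest autocorrelation is r_2 = 0.59, with weaker echoes at lags 4 (0.39), 6 (0.27) and 8 (0.16); the remaining lags stay at or below -0.02.
The dominant spike at lag 2 indicates a seasonal period of 2.

2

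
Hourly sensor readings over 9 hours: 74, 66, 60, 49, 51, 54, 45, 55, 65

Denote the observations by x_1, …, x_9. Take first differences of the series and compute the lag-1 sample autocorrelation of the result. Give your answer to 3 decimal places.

0.133

First differences Δx: -8, -6, -11, 2, 3, -9, 10, 10
Mean of differences = -1.1250
Numerator Σ(Δx_t−Δx̄)(Δx_{t+1}−Δx̄) = 67.3594
Denominator Σ(Δx_t−Δx̄)² = 504.8750
r_1(Δx) = 67.3594 / 504.8750 = 0.133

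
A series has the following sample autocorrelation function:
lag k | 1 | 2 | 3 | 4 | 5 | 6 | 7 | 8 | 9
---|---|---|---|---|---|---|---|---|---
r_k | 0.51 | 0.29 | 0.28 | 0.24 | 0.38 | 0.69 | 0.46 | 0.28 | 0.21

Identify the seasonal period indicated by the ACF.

6

The largest autocorrelation is r_6 = 0.69; the remaining lags stay at or below 0.51. The elevated value at lag 1 (0.51), dropping to 0.29 at lag 2, reflects decaying short-term dependence rather than seasonality.
The dominant spike at lag 6 indicates a seasonal period of 6.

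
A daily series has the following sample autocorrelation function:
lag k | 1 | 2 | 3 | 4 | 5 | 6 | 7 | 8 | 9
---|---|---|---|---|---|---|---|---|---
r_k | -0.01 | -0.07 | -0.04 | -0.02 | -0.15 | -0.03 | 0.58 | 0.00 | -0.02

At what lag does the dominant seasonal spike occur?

The largest autocorrelation is r_7 = 0.58; the remaining lags stay at or below 0.00.
The dominant spike at lag 7 indicates a seasonal period of 7.

7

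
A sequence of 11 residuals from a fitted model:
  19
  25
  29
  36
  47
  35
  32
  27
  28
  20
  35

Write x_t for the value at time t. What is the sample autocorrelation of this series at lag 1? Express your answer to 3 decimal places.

0.342

Mean x̄ = (19 + 25 + 29 + 36 + 47 + 35 + 32 + 27 + 28 + 20 + 35)/11 = 30.2727
Numerator Σ_{t=1}^{10}(x_t−x̄)(x_{t+1}−x̄) = 218.4711
Denominator Σ(x_t−x̄)² = 638.1818
r_1 = 218.4711 / 638.1818 = 0.342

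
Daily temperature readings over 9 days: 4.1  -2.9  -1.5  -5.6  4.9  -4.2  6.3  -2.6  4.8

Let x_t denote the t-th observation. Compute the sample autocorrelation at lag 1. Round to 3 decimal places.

Mean x̄ = (4.1 − 2.9 − 1.5 − 5.6 + 4.9 − 4.2 + 6.3 − 2.6 + 4.8)/9 = 0.3667
Numerator Σ_{t=1}^{8}(x_t−x̄)(x_{t+1}−x̄) = -100.5611
Denominator Σ(x_t−x̄)² = 168.7600
r_1 = -100.5611 / 168.7600 = -0.596

-0.596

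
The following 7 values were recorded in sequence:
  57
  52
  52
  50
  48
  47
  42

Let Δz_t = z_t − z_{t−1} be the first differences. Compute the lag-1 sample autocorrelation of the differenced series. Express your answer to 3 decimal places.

-0.360

First differences Δz: -5, 0, -2, -2, -1, -5
Mean of differences = -2.5000
Numerator Σ(Δz_t−Δz̄)(Δz_{t+1}−Δz̄) = -7.7500
Denominator Σ(Δz_t−Δz̄)² = 21.5000
r_1(Δz) = -7.7500 / 21.5000 = -0.360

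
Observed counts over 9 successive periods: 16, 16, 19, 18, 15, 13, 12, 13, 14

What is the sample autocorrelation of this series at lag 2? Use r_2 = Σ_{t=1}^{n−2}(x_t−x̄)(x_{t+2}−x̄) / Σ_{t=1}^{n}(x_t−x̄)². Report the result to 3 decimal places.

0.173

Mean x̄ = (16 + 16 + 19 + 18 + 15 + 13 + 12 + 13 + 14)/9 = 15.1111
Σ(x_t−x̄)(x_{t+2}−x̄) = (3.4568) + (2.5679) + (-0.4321) + (-6.0988) + (0.3457) + (4.4568) + (3.4568) = 7.7531
Denominator Σ(x_t−x̄)² = 44.8889
r_2 = 7.7531 / 44.8889 = 0.173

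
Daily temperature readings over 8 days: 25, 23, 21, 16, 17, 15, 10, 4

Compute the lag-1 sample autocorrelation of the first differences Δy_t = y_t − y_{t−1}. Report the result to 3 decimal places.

First differences Δy: -2, -2, -5, 1, -2, -5, -6
Mean of differences = -3.0000
Numerator Σ(Δy_t−Δȳ)(Δy_{t+1}−Δȳ) = -1.0000
Denominator Σ(Δy_t−Δȳ)² = 36.0000
r_1(Δy) = -1.0000 / 36.0000 = -0.028

-0.028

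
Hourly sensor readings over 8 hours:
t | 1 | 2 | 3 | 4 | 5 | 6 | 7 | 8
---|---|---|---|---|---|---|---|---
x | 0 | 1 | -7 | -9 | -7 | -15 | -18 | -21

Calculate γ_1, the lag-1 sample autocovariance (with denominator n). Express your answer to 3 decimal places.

32.406

Mean x̄ = (0 + 1 − 7 − 9 − 7 − 15 − 18 − 21)/8 = -9.5000
Σ_{t=1}^{7}(x_t−x̄)(x_{t+1}−x̄) = 259.2500
γ_1 = 259.2500 / 8 = 32.406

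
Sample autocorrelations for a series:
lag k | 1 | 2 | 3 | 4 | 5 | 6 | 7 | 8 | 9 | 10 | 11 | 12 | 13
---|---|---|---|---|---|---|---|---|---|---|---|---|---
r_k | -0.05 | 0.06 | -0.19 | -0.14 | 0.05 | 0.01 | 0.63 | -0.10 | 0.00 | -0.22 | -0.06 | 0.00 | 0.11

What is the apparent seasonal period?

7

The largest autocorrelation is r_7 = 0.63; the remaining lags stay at or below 0.11.
The dominant spike at lag 7 indicates a seasonal period of 7.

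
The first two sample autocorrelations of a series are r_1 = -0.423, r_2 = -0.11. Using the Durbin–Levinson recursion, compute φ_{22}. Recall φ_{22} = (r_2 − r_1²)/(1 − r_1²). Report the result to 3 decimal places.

-0.352

φ_{22} = (r_2 − r_1²) / (1 − r_1²)
r_1² = (-0.423)² = 0.178929
Numerator = -0.11 − 0.1789 = -0.2889; denominator = 1 − 0.1789 = 0.8211
φ_{22} = -0.2889 / 0.8211 = -0.352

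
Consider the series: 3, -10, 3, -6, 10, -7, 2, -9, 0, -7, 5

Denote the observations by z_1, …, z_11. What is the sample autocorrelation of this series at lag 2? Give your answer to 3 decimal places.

0.621

Mean z̄ = (3 − 10 + 3 − 6 + 10 − 7 + 2 − 9 + 0 − 7 + 5)/11 = -1.4545
Numerator Σ_{t=1}^{9}(z_t−z̄)(z_{t+2}−z̄) = 272.5868
Denominator Σ(z_t−z̄)² = 438.7273
r_2 = 272.5868 / 438.7273 = 0.621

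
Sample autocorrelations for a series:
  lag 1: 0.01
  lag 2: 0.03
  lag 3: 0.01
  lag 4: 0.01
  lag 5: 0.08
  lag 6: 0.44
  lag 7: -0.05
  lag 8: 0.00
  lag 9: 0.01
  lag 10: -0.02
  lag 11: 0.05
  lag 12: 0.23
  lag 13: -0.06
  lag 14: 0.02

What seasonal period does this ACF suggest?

The largest autocorrelation is r_6 = 0.44, with a weaker echo at lag 12 (0.23); the remaining lags stay at or below 0.08.
The dominant spike at lag 6 indicates a seasonal period of 6.

6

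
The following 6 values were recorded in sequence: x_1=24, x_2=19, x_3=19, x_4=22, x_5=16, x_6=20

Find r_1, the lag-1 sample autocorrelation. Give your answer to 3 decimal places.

Mean x̄ = (24 + 19 + 19 + 22 + 16 + 20)/6 = 20.0000
Σ(x_t−x̄)(x_{t+1}−x̄) = (-4.0000) + (1.0000) + (-2.0000) + (-8.0000) + (0.0000) = -13.0000
Denominator Σ(x_t−x̄)² = 38.0000
r_1 = -13.0000 / 38.0000 = -0.342

-0.342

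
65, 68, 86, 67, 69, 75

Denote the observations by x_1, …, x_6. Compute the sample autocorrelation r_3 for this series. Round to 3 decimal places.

Mean x̄ = (65 + 68 + 86 + 67 + 69 + 75)/6 = 71.6667
Deviations from mean: -6.6667, -3.6667, 14.3333, -4.6667, -2.6667, 3.3333
Numerator Σ_{t=1}^{3}(x_t−x̄)(x_{t+3}−x̄) = 88.6667
Denominator Σ(x_t−x̄)² = 303.3333
r_3 = 88.6667 / 303.3333 = 0.292

0.292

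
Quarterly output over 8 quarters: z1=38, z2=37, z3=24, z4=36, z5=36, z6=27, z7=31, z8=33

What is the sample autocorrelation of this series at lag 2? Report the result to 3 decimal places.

-0.481

Mean z̄ = (38 + 37 + 24 + 36 + 36 + 27 + 31 + 33)/8 = 32.7500
Deviations from mean: 5.2500, 4.2500, -8.7500, 3.2500, 3.2500, -5.7500, -1.7500, 0.2500
Numerator Σ_{t=1}^{6}(z_t−z̄)(z_{t+2}−z̄) = -86.3750
Denominator Σ(z_t−z̄)² = 179.5000
r_2 = -86.3750 / 179.5000 = -0.481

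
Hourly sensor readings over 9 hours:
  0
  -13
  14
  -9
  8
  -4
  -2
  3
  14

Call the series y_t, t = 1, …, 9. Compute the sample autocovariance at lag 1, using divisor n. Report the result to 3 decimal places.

Mean ȳ = (0 − 13 + 14 − 9 + 8 − 4 − 2 + 3 + 14)/9 = 1.2222
Σ_{t=1}^{8}(y_t−ȳ)(y_{t+1}−ȳ) = -365.8272
γ_1 = -365.8272 / 9 = -40.647

-40.647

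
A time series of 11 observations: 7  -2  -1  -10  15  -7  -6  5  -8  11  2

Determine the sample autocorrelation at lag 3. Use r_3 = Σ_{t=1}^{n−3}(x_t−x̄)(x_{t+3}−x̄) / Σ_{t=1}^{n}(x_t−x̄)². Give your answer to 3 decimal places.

0.063

Mean x̄ = (7 − 2 − 1 − 10 + 15 − 7 − 6 + 5 − 8 + 11 + 2)/11 = 0.5455
Numerator Σ_{t=1}^{8}(x_t−x̄)(x_{t+3}−x̄) = 42.7438
Denominator Σ(x_t−x̄)² = 674.7273
r_3 = 42.7438 / 674.7273 = 0.063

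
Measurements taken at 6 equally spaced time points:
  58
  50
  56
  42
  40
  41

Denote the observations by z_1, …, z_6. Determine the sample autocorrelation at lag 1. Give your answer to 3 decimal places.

Mean z̄ = (58 + 50 + 56 + 42 + 40 + 41)/6 = 47.8333
Deviations from mean: 10.1667, 2.1667, 8.1667, -5.8333, -7.8333, -6.8333
Σ(z_t−z̄)(z_{t+1}−z̄) = (22.0278) + (17.6944) + (-47.6389) + (45.6944) + (53.5278) = 91.3056
Denominator Σ(z_t−z̄)² = 316.8333
r_1 = 91.3056 / 316.8333 = 0.288

0.288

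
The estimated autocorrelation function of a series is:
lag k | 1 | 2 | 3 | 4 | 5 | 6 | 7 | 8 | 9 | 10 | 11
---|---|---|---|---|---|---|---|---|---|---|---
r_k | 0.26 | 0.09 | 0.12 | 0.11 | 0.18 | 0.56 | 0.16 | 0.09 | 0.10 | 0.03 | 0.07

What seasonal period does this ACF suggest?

6

The largest autocorrelation is r_6 = 0.56; the remaining lags stay at or below 0.26. The elevated value at lag 1 (0.26), dropping to 0.09 at lag 2, reflects decaying short-term dependence rather than seasonality.
The dominant spike at lag 6 indicates a seasonal period of 6.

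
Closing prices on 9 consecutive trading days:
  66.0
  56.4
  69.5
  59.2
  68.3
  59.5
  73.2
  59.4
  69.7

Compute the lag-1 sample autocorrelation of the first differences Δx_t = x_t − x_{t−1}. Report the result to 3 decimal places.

-0.877

First differences Δx: -9.6, 13.1, -10.3, 9.1, -8.8, 13.7, -13.8, 10.3
Mean of differences = 0.4625
Numerator Σ(Δx_t−Δx̄)(Δx_{t+1}−Δx̄) = -887.8614
Denominator Σ(Δx_t−Δx̄)² = 1012.6188
r_1(Δx) = -887.8614 / 1012.6188 = -0.877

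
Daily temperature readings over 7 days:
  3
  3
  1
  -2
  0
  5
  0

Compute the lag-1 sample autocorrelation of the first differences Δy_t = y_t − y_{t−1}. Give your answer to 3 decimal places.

First differences Δy: 0, -2, -3, 2, 5, -5
Mean of differences = -0.5000
Numerator Σ(Δy_t−Δȳ)(Δy_{t+1}−Δȳ) = -14.2500
Denominator Σ(Δy_t−Δȳ)² = 65.5000
r_1(Δy) = -14.2500 / 65.5000 = -0.218

-0.218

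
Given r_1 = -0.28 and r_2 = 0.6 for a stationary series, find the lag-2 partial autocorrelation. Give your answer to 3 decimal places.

φ_{22} = (r_2 − r_1²) / (1 − r_1²)
r_1² = (-0.28)² = 0.0784
Numerator = 0.6 − 0.0784 = 0.5216; denominator = 1 − 0.0784 = 0.9216
φ_{22} = 0.5216 / 0.9216 = 0.566

0.566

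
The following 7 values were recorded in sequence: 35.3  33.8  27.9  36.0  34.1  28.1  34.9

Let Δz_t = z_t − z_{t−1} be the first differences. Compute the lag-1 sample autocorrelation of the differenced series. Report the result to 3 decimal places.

First differences Δz: -1.5, -5.9, 8.1, -1.9, -6.0, 6.8
Mean of differences = -0.0667
Numerator Σ(Δz_t−Δz̄)(Δz_{t+1}−Δz̄) = -84.1144
Denominator Σ(Δz_t−Δz̄)² = 188.4933
r_1(Δz) = -84.1144 / 188.4933 = -0.446

-0.446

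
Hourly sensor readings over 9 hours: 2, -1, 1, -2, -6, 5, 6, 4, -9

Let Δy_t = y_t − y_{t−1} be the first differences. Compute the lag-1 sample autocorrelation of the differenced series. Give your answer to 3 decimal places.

First differences Δy: -3, 2, -3, -4, 11, 1, -2, -13
Mean of differences = -1.3750
Numerator Σ(Δy_t−Δȳ)(Δy_{t+1}−Δȳ) = -4.0156
Denominator Σ(Δy_t−Δȳ)² = 317.8750
r_1(Δy) = -4.0156 / 317.8750 = -0.013

-0.013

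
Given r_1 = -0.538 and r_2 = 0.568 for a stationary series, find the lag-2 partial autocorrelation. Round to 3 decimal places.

0.392

φ_{22} = (r_2 − r_1²) / (1 − r_1²)
r_1² = (-0.538)² = 0.289444
Numerator = 0.568 − 0.2894 = 0.2786; denominator = 1 − 0.2894 = 0.7106
φ_{22} = 0.2786 / 0.7106 = 0.392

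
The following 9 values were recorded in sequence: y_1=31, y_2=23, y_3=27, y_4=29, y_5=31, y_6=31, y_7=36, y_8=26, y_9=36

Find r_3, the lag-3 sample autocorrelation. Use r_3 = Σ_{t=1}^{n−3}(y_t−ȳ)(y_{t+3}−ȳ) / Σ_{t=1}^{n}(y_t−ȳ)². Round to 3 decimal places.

Mean ȳ = (31 + 23 + 27 + 29 + 31 + 31 + 36 + 26 + 36)/9 = 30.0000
Σ(y_t−ȳ)(y_{t+3}−ȳ) = (-1.0000) + (-7.0000) + (-3.0000) + (-6.0000) + (-4.0000) + (6.0000) = -15.0000
Denominator Σ(y_t−ȳ)² = 150.0000
r_3 = -15.0000 / 150.0000 = -0.100

-0.100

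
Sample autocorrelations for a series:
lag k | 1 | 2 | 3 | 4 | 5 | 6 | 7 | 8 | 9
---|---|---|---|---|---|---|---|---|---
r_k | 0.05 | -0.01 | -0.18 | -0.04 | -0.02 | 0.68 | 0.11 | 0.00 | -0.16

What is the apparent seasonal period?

6

The largest autocorrelation is r_6 = 0.68; the remaining lags stay at or below 0.11.
The dominant spike at lag 6 indicates a seasonal period of 6.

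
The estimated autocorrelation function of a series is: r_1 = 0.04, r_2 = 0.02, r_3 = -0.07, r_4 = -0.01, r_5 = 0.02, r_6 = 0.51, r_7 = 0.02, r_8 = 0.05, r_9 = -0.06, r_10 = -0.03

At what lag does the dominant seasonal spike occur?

6

The largest autocorrelation is r_6 = 0.51; the remaining lags stay at or below 0.05.
The dominant spike at lag 6 indicates a seasonal period of 6.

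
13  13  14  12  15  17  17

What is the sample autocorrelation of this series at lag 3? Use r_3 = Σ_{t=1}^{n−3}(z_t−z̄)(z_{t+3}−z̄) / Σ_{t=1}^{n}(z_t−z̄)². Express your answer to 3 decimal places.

-0.198

Mean z̄ = (13 + 13 + 14 + 12 + 15 + 17 + 17)/7 = 14.4286
Deviations from mean: -1.4286, -1.4286, -0.4286, -2.4286, 0.5714, 2.5714, 2.5714
Σ(z_t−z̄)(z_{t+3}−z̄) = (3.4694) + (-0.8163) + (-1.1020) + (-6.2449) = -4.6939
Denominator Σ(z_t−z̄)² = 23.7143
r_3 = -4.6939 / 23.7143 = -0.198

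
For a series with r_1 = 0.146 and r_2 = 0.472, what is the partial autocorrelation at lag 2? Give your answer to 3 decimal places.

φ_{22} = (r_2 − r_1²) / (1 − r_1²)
r_1² = (0.146)² = 0.021316
Numerator = 0.472 − 0.0213 = 0.4507; denominator = 1 − 0.0213 = 0.9787
φ_{22} = 0.4507 / 0.9787 = 0.461

0.461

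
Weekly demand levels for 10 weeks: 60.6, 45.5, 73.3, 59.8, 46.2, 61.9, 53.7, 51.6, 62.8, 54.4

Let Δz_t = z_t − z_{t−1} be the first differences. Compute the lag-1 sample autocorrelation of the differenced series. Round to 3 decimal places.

-0.555

First differences Δz: -15.1, 27.8, -13.5, -13.6, 15.7, -8.2, -2.1, 11.2, -8.4
Mean of differences = -0.6889
Numerator Σ(Δz_t−Δz̄)(Δz_{t+1}−Δz̄) = -1042.6768
Denominator Σ(Δz_t−Δz̄)² = 1877.9289
r_1(Δz) = -1042.6768 / 1877.9289 = -0.555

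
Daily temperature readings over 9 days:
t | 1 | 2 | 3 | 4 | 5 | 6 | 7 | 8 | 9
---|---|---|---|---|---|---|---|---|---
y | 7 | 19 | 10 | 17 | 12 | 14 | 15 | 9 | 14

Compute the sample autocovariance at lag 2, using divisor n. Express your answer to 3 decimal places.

5.000

Mean ȳ = (7 + 19 + 10 + 17 + 12 + 14 + 15 + 9 + 14)/9 = 13.0000
Σ_{t=1}^{7}(y_t−ȳ)(y_{t+2}−ȳ) = 45.0000
γ_2 = 45.0000 / 9 = 5.000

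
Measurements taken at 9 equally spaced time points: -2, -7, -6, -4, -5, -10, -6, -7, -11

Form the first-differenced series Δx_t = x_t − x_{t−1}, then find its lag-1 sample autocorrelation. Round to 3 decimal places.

-0.270

First differences Δx: -5, 1, 2, -1, -5, 4, -1, -4
Mean of differences = -1.1250
Numerator Σ(Δx_t−Δx̄)(Δx_{t+1}−Δx̄) = -21.2656
Denominator Σ(Δx_t−Δx̄)² = 78.8750
r_1(Δx) = -21.2656 / 78.8750 = -0.270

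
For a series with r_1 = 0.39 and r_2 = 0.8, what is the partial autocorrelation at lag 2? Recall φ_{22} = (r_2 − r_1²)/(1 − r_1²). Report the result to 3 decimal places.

φ_{22} = (r_2 − r_1²) / (1 − r_1²)
r_1² = (0.39)² = 0.1521
Numerator = 0.8 − 0.1521 = 0.6479; denominator = 1 − 0.1521 = 0.8479
φ_{22} = 0.6479 / 0.8479 = 0.764

0.764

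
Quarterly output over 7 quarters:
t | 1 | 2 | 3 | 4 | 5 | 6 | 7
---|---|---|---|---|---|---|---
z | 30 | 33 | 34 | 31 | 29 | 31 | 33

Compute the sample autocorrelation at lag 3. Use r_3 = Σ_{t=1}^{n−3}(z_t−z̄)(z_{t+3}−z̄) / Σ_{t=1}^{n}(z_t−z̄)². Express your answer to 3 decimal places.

-0.253

Mean z̄ = (30 + 33 + 34 + 31 + 29 + 31 + 33)/7 = 31.5714
Deviations from mean: -1.5714, 1.4286, 2.4286, -0.5714, -2.5714, -0.5714, 1.4286
Σ(z_t−z̄)(z_{t+3}−z̄) = (0.8980) + (-3.6735) + (-1.3878) + (-0.8163) = -4.9796
Denominator Σ(z_t−z̄)² = 19.7143
r_3 = -4.9796 / 19.7143 = -0.253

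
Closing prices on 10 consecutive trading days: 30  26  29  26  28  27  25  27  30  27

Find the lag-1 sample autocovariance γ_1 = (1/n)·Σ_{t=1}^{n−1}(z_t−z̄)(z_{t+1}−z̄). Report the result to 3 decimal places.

-0.925

Mean z̄ = (30 + 26 + 29 + 26 + 28 + 27 + 25 + 27 + 30 + 27)/10 = 27.5000
Σ_{t=1}^{9}(z_t−z̄)(z_{t+1}−z̄) = -9.2500
γ_1 = -9.2500 / 10 = -0.925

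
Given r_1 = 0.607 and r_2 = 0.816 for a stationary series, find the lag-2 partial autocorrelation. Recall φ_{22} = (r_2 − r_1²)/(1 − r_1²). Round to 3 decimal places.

0.709

φ_{22} = (r_2 − r_1²) / (1 − r_1²)
r_1² = (0.607)² = 0.368449
Numerator = 0.816 − 0.3684 = 0.4476; denominator = 1 − 0.3684 = 0.6316
φ_{22} = 0.4476 / 0.6316 = 0.709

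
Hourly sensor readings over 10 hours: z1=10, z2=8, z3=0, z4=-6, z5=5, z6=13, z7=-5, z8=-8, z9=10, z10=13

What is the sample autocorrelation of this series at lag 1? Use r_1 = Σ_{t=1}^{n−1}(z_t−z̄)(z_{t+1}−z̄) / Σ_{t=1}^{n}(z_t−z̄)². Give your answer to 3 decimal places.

Mean z̄ = (10 + 8 + 0 − 6 + 5 + 13 − 5 − 8 + 10 + 13)/10 = 4.0000
Numerator Σ_{t=1}^{9}(z_t−z̄)(z_{t+1}−z̄) = 56.0000
Denominator Σ(z_t−z̄)² = 592.0000
r_1 = 56.0000 / 592.0000 = 0.095

0.095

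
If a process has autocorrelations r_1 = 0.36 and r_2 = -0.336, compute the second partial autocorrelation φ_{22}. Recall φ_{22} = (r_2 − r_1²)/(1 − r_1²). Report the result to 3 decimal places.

φ_{22} = (r_2 − r_1²) / (1 − r_1²)
r_1² = (0.36)² = 0.1296
Numerator = -0.336 − 0.1296 = -0.4656; denominator = 1 − 0.1296 = 0.8704
φ_{22} = -0.4656 / 0.8704 = -0.535

-0.535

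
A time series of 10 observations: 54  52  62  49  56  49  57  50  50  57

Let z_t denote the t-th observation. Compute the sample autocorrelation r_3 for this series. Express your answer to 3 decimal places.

-0.238

Mean z̄ = (54 + 52 + 62 + 49 + 56 + 49 + 57 + 50 + 50 + 57)/10 = 53.6000
Σ(z_t−z̄)(z_{t+3}−z̄) = (-1.8400) + (-3.8400) + (-38.6400) + (-15.6400) + (-8.6400) + (16.5600) + (11.5600) = -40.4800
Denominator Σ(z_t−z̄)² = 170.4000
r_3 = -40.4800 / 170.4000 = -0.238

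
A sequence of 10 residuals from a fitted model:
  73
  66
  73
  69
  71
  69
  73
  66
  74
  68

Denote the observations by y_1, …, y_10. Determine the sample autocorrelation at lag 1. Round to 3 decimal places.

Mean ȳ = (73 + 66 + 73 + 69 + 71 + 69 + 73 + 66 + 74 + 68)/10 = 70.2000
Numerator Σ_{t=1}^{9}(y_t−ȳ)(y_{t+1}−ȳ) = -68.2400
Denominator Σ(y_t−ȳ)² = 81.6000
r_1 = -68.2400 / 81.6000 = -0.836

-0.836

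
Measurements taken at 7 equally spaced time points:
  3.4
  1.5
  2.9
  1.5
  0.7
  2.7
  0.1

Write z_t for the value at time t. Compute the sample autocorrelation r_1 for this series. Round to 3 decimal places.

-0.377

Mean z̄ = (3.4 + 1.5 + 2.9 + 1.5 + 0.7 + 2.7 + 0.1)/7 = 1.8286
Deviations from mean: 1.5714, -0.3286, 1.0714, -0.3286, -1.1286, 0.8714, -1.7286
Σ(z_t−z̄)(z_{t+1}−z̄) = (-0.5163) + (-0.3520) + (-0.3520) + (0.3708) + (-0.9835) + (-1.5063) = -3.3394
Denominator Σ(z_t−z̄)² = 8.8543
r_1 = -3.3394 / 8.8543 = -0.377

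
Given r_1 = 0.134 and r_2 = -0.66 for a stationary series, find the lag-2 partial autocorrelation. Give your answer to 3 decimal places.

φ_{22} = (r_2 − r_1²) / (1 − r_1²)
r_1² = (0.134)² = 0.017956
Numerator = -0.66 − 0.0180 = -0.6780; denominator = 1 − 0.0180 = 0.9820
φ_{22} = -0.6780 / 0.9820 = -0.690

-0.690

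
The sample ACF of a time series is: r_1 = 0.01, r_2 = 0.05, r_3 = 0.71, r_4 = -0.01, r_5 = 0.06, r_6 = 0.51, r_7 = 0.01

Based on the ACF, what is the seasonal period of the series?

The largest autocorrelation is r_3 = 0.71, with a weaker echo at lag 6 (0.51); the remaining lags stay at or below 0.06.
The dominant spike at lag 3 indicates a seasonal period of 3.

3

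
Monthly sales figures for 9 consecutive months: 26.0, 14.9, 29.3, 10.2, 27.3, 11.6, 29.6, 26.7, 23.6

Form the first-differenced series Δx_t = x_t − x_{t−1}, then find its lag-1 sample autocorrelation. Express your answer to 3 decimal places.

-0.858

First differences Δx: -11.1, 14.4, -19.1, 17.1, -15.7, 18.0, -2.9, -3.1
Mean of differences = -0.3000
Numerator Σ(Δx_t−Δx̄)(Δx_{t+1}−Δx̄) = -1352.3200
Denominator Σ(Δx_t−Δx̄)² = 1575.5800
r_1(Δx) = -1352.3200 / 1575.5800 = -0.858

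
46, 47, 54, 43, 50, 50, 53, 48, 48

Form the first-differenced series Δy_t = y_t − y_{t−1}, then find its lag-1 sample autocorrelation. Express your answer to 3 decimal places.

First differences Δy: 1, 7, -11, 7, 0, 3, -5, 0
Mean of differences = 0.2500
Numerator Σ(Δy_t−Δȳ)(Δy_{t+1}−Δȳ) = -162.3125
Denominator Σ(Δy_t−Δȳ)² = 253.5000
r_1(Δy) = -162.3125 / 253.5000 = -0.640

-0.640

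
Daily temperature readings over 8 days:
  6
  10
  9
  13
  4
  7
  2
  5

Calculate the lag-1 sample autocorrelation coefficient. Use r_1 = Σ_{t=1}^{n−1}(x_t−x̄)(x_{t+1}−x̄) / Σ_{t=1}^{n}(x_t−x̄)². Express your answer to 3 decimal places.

Mean x̄ = (6 + 10 + 9 + 13 + 4 + 7 + 2 + 5)/8 = 7.0000
Numerator Σ_{t=1}^{7}(x_t−x̄)(x_{t+1}−x̄) = 7.0000
Denominator Σ(x_t−x̄)² = 88.0000
r_1 = 7.0000 / 88.0000 = 0.080

0.080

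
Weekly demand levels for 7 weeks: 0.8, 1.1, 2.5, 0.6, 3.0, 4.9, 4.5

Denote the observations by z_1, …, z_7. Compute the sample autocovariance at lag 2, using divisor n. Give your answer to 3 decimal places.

-0.131

Mean z̄ = (0.8 + 1.1 + 2.5 + 0.6 + 3.0 + 4.9 + 4.5)/7 = 2.4857
Deviations: -1.6857, -1.3857, 0.0143, -1.8857, 0.5143, 2.4143, 2.0143
Σ_{t=1}^{5}(z_t−z̄)(z_{t+2}−z̄) = -0.9204
γ_2 = -0.9204 / 7 = -0.131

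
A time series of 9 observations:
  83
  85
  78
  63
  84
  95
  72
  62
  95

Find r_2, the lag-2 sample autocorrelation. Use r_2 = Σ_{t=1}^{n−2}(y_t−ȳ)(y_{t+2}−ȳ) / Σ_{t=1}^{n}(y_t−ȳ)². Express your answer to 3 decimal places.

Mean ȳ = (83 + 85 + 78 + 63 + 84 + 95 + 72 + 62 + 95)/9 = 79.6667
Σ(y_t−ȳ)(y_{t+2}−ȳ) = (-5.5556) + (-88.8889) + (-7.2222) + (-255.5556) + (-33.2222) + (-270.8889) + (-117.5556) = -778.8889
Denominator Σ(y_t−ȳ)² = 1180.0000
r_2 = -778.8889 / 1180.0000 = -0.660

-0.660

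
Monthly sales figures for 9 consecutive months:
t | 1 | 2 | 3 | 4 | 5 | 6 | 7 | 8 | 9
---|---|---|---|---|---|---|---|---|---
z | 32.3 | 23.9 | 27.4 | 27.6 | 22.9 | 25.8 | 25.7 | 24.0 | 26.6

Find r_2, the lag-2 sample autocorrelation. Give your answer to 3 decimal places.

0.032

Mean z̄ = (32.3 + 23.9 + 27.4 + 27.6 + 22.9 + 25.8 + 25.7 + 24.0 + 26.6)/9 = 26.2444
Σ(z_t−z̄)(z_{t+2}−z̄) = (6.9975) + (-3.1780) + (-3.8647) + (-0.6025) + (1.8209) + (0.9975) + (-0.1936) = 1.9772
Denominator Σ(z_t−z̄)² = 62.1822
r_2 = 1.9772 / 62.1822 = 0.032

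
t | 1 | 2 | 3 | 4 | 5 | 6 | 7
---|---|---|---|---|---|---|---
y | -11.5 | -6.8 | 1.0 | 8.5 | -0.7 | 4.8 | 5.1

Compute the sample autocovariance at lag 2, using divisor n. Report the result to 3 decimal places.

-4.754

Mean ȳ = (-11.5 − 6.8 + 1.0 + 8.5 − 0.7 + 4.8 + 5.1)/7 = 0.0571
Σ_{t=1}^{5}(y_t−ȳ)(y_{t+2}−ȳ) = -33.2794
γ_2 = -33.2794 / 7 = -4.754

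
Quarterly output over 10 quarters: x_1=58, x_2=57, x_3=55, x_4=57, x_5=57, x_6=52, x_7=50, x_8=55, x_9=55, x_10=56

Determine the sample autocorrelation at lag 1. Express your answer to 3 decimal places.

Mean x̄ = (58 + 57 + 55 + 57 + 57 + 52 + 50 + 55 + 55 + 56)/10 = 55.2000
Numerator Σ_{t=1}^{9}(x_t−x̄)(x_{t+1}−x̄) = 19.3600
Denominator Σ(x_t−x̄)² = 55.6000
r_1 = 19.3600 / 55.6000 = 0.348

0.348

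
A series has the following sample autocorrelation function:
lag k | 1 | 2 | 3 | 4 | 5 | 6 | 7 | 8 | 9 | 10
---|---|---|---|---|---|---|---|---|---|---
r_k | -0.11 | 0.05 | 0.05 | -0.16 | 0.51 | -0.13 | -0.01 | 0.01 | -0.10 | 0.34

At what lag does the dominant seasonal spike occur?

The largest autocorrelation is r_5 = 0.51, with a weaker echo at lag 10 (0.34); the remaining lags stay at or below 0.05.
The dominant spike at lag 5 indicates a seasonal period of 5.

5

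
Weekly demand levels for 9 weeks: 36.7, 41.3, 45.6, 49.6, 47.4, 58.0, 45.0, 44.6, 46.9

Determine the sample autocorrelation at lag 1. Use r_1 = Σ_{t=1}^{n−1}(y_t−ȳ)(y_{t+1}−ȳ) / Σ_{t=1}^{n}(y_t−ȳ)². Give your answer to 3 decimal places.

Mean ȳ = (36.7 + 41.3 + 45.6 + 49.6 + 47.4 + 58.0 + 45.0 + 44.6 + 46.9)/9 = 46.1222
Numerator Σ_{t=1}^{8}(y_t−ȳ)(y_{t+1}−ȳ) = 52.9540
Denominator Σ(y_t−ȳ)² = 271.2956
r_1 = 52.9540 / 271.2956 = 0.195

0.195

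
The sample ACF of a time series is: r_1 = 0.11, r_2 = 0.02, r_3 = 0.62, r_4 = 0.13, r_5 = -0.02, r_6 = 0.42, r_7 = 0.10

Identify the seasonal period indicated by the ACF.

3

The largest autocorrelation is r_3 = 0.62, with a weaker echo at lag 6 (0.42); the remaining lags stay at or below 0.13.
The dominant spike at lag 3 indicates a seasonal period of 3.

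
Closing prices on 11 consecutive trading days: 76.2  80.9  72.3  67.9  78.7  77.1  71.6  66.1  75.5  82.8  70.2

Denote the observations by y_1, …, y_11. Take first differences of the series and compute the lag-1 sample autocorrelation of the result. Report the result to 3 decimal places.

-0.173

First differences Δy: 4.7, -8.6, -4.4, 10.8, -1.6, -5.5, -5.5, 9.4, 7.3, -12.6
Mean of differences = -0.6000
Numerator Σ(Δy_t−Δȳ)(Δy_{t+1}−Δȳ) = -102.6100
Denominator Σ(Δy_t−Δȳ)² = 591.9200
r_1(Δy) = -102.6100 / 591.9200 = -0.173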